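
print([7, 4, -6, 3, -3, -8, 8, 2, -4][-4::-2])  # [-8, 3, 4]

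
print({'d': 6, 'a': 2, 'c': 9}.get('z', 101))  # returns 101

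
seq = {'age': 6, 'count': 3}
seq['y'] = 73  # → {'age': 6, 'count': 3, 'y': 73}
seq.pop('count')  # 3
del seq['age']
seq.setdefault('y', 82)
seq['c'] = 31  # {'y': 73, 'c': 31}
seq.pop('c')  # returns 31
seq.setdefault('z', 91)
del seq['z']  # {'y': 73}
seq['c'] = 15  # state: {'y': 73, 'c': 15}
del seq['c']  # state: {'y': 73}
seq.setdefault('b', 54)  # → 54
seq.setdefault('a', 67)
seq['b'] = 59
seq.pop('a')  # 67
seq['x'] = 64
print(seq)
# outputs {'y': 73, 'b': 59, 'x': 64}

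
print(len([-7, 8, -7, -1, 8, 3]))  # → 6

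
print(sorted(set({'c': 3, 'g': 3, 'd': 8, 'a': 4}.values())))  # [3, 4, 8]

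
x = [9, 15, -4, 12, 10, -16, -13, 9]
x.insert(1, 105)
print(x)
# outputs [9, 105, 15, -4, 12, 10, -16, -13, 9]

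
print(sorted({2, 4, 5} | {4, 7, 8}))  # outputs [2, 4, 5, 7, 8]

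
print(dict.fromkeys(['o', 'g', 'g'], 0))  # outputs {'o': 0, 'g': 0}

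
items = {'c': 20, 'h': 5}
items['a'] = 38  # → {'c': 20, 'h': 5, 'a': 38}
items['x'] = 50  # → {'c': 20, 'h': 5, 'a': 38, 'x': 50}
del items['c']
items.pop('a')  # 38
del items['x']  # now {'h': 5}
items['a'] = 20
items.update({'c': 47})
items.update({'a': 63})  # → {'h': 5, 'a': 63, 'c': 47}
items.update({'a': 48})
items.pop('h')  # 5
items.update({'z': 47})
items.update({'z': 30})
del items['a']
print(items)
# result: {'c': 47, 'z': 30}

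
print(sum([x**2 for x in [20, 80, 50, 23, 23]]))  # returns 10358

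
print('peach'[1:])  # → each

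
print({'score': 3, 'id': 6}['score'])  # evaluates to 3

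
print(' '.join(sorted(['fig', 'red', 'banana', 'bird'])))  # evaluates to banana bird fig red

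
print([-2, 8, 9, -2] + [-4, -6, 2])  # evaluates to [-2, 8, 9, -2, -4, -6, 2]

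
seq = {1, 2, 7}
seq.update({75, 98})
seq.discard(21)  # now {1, 2, 7, 75, 98}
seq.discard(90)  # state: {1, 2, 7, 75, 98}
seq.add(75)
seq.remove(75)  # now {1, 2, 7, 98}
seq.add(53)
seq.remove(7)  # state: {1, 2, 53, 98}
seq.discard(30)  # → {1, 2, 53, 98}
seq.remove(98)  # {1, 2, 53}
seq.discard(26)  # {1, 2, 53}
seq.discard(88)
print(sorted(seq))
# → [1, 2, 53]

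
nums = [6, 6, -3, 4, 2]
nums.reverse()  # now [2, 4, -3, 6, 6]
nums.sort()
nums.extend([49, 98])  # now [-3, 2, 4, 6, 6, 49, 98]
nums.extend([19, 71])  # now [-3, 2, 4, 6, 6, 49, 98, 19, 71]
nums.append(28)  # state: [-3, 2, 4, 6, 6, 49, 98, 19, 71, 28]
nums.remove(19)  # [-3, 2, 4, 6, 6, 49, 98, 71, 28]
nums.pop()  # 28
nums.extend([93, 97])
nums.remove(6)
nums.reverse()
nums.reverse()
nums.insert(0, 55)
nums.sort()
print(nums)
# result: [-3, 2, 4, 6, 49, 55, 71, 93, 97, 98]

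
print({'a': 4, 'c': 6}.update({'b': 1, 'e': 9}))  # None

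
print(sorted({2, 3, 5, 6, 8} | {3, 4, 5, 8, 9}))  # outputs [2, 3, 4, 5, 6, 8, 9]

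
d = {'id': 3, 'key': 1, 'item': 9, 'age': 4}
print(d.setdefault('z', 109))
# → 109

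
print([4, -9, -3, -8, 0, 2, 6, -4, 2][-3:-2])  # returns [6]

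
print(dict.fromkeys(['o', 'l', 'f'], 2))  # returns {'o': 2, 'l': 2, 'f': 2}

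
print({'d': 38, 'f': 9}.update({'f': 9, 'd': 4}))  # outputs None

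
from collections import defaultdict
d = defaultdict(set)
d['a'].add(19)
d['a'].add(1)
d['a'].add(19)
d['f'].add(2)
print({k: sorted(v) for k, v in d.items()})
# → {'a': [1, 19], 'f': [2]}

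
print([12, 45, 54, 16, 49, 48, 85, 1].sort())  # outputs None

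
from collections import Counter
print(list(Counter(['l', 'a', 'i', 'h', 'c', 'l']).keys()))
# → ['l', 'a', 'i', 'h', 'c']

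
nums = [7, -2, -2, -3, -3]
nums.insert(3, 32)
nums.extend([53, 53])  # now [7, -2, -2, 32, -3, -3, 53, 53]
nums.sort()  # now [-3, -3, -2, -2, 7, 32, 53, 53]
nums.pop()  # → 53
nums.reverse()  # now [53, 32, 7, -2, -2, -3, -3]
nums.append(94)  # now [53, 32, 7, -2, -2, -3, -3, 94]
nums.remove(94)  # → [53, 32, 7, -2, -2, -3, -3]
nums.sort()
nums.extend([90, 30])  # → [-3, -3, -2, -2, 7, 32, 53, 90, 30]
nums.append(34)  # [-3, -3, -2, -2, 7, 32, 53, 90, 30, 34]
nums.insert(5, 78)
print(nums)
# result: [-3, -3, -2, -2, 7, 78, 32, 53, 90, 30, 34]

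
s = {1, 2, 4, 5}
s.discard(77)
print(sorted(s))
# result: [1, 2, 4, 5]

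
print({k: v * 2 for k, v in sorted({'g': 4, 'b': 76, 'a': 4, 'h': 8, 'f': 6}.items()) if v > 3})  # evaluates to {'a': 8, 'b': 152, 'f': 12, 'g': 8, 'h': 16}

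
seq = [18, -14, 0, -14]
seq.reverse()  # [-14, 0, -14, 18]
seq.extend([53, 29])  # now [-14, 0, -14, 18, 53, 29]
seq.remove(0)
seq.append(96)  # [-14, -14, 18, 53, 29, 96]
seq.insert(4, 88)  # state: [-14, -14, 18, 53, 88, 29, 96]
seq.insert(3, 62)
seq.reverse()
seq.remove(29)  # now [96, 88, 53, 62, 18, -14, -14]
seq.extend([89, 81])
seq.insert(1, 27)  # [96, 27, 88, 53, 62, 18, -14, -14, 89, 81]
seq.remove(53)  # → [96, 27, 88, 62, 18, -14, -14, 89, 81]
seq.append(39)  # [96, 27, 88, 62, 18, -14, -14, 89, 81, 39]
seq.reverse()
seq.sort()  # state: [-14, -14, 18, 27, 39, 62, 81, 88, 89, 96]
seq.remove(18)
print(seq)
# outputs [-14, -14, 27, 39, 62, 81, 88, 89, 96]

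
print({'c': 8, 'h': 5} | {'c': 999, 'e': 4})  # {'c': 999, 'h': 5, 'e': 4}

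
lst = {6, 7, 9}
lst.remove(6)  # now {7, 9}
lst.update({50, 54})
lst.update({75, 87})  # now {7, 9, 50, 54, 75, 87}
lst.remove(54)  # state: {7, 9, 50, 75, 87}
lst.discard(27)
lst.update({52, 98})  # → {7, 9, 50, 52, 75, 87, 98}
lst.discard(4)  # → {7, 9, 50, 52, 75, 87, 98}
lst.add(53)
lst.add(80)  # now {7, 9, 50, 52, 53, 75, 80, 87, 98}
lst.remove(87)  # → {7, 9, 50, 52, 53, 75, 80, 98}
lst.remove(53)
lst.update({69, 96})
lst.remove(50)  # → {7, 9, 52, 69, 75, 80, 96, 98}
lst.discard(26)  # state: {7, 9, 52, 69, 75, 80, 96, 98}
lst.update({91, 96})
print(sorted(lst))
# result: [7, 9, 52, 69, 75, 80, 91, 96, 98]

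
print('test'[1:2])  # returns e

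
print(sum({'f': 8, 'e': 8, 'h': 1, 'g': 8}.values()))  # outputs 25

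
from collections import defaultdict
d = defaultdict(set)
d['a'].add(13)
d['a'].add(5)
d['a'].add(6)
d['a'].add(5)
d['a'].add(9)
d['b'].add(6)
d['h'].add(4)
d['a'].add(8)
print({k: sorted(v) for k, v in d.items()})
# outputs {'a': [5, 6, 8, 9, 13], 'b': [6], 'h': [4]}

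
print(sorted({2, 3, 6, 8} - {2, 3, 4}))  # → [6, 8]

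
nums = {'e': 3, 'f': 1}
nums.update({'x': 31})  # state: {'e': 3, 'f': 1, 'x': 31}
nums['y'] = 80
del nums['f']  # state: {'e': 3, 'x': 31, 'y': 80}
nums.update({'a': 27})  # {'e': 3, 'x': 31, 'y': 80, 'a': 27}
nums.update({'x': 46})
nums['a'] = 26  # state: {'e': 3, 'x': 46, 'y': 80, 'a': 26}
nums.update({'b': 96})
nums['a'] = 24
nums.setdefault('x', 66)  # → 46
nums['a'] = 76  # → {'e': 3, 'x': 46, 'y': 80, 'a': 76, 'b': 96}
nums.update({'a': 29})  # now {'e': 3, 'x': 46, 'y': 80, 'a': 29, 'b': 96}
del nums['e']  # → {'x': 46, 'y': 80, 'a': 29, 'b': 96}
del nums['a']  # {'x': 46, 'y': 80, 'b': 96}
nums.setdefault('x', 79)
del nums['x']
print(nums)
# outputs {'y': 80, 'b': 96}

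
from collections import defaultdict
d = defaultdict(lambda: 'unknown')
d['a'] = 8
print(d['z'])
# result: unknown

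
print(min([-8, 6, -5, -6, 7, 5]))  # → -8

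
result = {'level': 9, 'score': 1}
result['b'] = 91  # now {'level': 9, 'score': 1, 'b': 91}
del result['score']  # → {'level': 9, 'b': 91}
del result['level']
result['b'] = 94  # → {'b': 94}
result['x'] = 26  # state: {'b': 94, 'x': 26}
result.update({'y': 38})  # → {'b': 94, 'x': 26, 'y': 38}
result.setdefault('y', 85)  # 38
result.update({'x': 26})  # {'b': 94, 'x': 26, 'y': 38}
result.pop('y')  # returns 38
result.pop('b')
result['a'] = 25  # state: {'x': 26, 'a': 25}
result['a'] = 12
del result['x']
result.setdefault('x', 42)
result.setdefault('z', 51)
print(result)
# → {'a': 12, 'x': 42, 'z': 51}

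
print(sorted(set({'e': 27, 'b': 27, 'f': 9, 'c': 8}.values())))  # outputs [8, 9, 27]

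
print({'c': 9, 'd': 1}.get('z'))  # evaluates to None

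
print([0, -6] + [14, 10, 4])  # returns [0, -6, 14, 10, 4]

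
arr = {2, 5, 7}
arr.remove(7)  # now {2, 5}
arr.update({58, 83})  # {2, 5, 58, 83}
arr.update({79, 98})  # {2, 5, 58, 79, 83, 98}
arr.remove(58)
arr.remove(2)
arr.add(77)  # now {5, 77, 79, 83, 98}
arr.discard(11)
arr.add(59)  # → {5, 59, 77, 79, 83, 98}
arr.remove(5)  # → {59, 77, 79, 83, 98}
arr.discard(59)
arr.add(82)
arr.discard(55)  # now {77, 79, 82, 83, 98}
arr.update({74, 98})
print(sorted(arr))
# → [74, 77, 79, 82, 83, 98]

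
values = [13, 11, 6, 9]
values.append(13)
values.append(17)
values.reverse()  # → [17, 13, 9, 6, 11, 13]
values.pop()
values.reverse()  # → [11, 6, 9, 13, 17]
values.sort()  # [6, 9, 11, 13, 17]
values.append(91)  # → [6, 9, 11, 13, 17, 91]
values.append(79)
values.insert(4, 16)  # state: [6, 9, 11, 13, 16, 17, 91, 79]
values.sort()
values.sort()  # [6, 9, 11, 13, 16, 17, 79, 91]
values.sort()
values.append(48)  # [6, 9, 11, 13, 16, 17, 79, 91, 48]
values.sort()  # [6, 9, 11, 13, 16, 17, 48, 79, 91]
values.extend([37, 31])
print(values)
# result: [6, 9, 11, 13, 16, 17, 48, 79, 91, 37, 31]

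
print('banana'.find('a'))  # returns 1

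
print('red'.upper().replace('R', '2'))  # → 2ED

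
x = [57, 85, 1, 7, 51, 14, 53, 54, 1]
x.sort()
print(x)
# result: [1, 1, 7, 14, 51, 53, 54, 57, 85]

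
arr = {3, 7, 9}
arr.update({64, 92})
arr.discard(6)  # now {3, 7, 9, 64, 92}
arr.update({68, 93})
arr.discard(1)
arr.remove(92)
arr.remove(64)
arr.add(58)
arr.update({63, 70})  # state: {3, 7, 9, 58, 63, 68, 70, 93}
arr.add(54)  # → {3, 7, 9, 54, 58, 63, 68, 70, 93}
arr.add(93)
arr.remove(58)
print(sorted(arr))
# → [3, 7, 9, 54, 63, 68, 70, 93]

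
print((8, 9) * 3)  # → (8, 9, 8, 9, 8, 9)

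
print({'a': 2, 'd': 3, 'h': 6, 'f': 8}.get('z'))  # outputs None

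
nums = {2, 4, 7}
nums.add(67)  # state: {2, 4, 7, 67}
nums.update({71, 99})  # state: {2, 4, 7, 67, 71, 99}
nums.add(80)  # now {2, 4, 7, 67, 71, 80, 99}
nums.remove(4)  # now {2, 7, 67, 71, 80, 99}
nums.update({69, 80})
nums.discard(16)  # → {2, 7, 67, 69, 71, 80, 99}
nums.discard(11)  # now {2, 7, 67, 69, 71, 80, 99}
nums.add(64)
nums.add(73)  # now {2, 7, 64, 67, 69, 71, 73, 80, 99}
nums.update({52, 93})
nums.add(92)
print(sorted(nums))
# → [2, 7, 52, 64, 67, 69, 71, 73, 80, 92, 93, 99]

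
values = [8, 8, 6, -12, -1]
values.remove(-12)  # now [8, 8, 6, -1]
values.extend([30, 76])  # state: [8, 8, 6, -1, 30, 76]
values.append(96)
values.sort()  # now [-1, 6, 8, 8, 30, 76, 96]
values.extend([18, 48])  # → [-1, 6, 8, 8, 30, 76, 96, 18, 48]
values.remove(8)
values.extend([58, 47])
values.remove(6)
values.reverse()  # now [47, 58, 48, 18, 96, 76, 30, 8, -1]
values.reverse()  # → [-1, 8, 30, 76, 96, 18, 48, 58, 47]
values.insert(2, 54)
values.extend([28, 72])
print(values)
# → [-1, 8, 54, 30, 76, 96, 18, 48, 58, 47, 28, 72]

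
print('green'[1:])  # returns reen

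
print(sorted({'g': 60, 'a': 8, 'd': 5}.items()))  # [('a', 8), ('d', 5), ('g', 60)]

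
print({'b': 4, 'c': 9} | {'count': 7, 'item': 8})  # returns {'b': 4, 'c': 9, 'count': 7, 'item': 8}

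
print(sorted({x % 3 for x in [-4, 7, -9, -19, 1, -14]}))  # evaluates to [0, 1, 2]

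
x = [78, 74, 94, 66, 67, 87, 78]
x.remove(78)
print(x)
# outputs [74, 94, 66, 67, 87, 78]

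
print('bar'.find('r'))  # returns 2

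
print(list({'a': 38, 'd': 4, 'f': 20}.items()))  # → [('a', 38), ('d', 4), ('f', 20)]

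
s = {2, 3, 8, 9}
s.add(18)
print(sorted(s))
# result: [2, 3, 8, 9, 18]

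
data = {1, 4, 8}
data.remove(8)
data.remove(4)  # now {1}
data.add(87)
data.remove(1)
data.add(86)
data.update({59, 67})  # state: {59, 67, 86, 87}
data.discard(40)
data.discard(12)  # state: {59, 67, 86, 87}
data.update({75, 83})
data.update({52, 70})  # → {52, 59, 67, 70, 75, 83, 86, 87}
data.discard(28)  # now {52, 59, 67, 70, 75, 83, 86, 87}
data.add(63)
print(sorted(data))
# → [52, 59, 63, 67, 70, 75, 83, 86, 87]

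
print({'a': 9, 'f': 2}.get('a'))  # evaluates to 9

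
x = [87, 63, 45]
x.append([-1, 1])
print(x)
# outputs [87, 63, 45, [-1, 1]]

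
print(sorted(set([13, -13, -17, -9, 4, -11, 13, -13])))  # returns [-17, -13, -11, -9, 4, 13]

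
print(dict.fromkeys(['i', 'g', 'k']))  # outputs {'i': None, 'g': None, 'k': None}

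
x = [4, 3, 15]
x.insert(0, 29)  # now [29, 4, 3, 15]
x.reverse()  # [15, 3, 4, 29]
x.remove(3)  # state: [15, 4, 29]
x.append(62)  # [15, 4, 29, 62]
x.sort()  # [4, 15, 29, 62]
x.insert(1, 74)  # [4, 74, 15, 29, 62]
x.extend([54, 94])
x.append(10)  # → [4, 74, 15, 29, 62, 54, 94, 10]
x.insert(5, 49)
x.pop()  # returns 10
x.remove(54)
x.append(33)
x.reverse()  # [33, 94, 49, 62, 29, 15, 74, 4]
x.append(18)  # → [33, 94, 49, 62, 29, 15, 74, 4, 18]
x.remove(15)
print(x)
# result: [33, 94, 49, 62, 29, 74, 4, 18]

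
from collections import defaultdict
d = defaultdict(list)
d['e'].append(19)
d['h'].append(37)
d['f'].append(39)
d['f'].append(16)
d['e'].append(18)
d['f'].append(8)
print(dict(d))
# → {'e': [19, 18], 'h': [37], 'f': [39, 16, 8]}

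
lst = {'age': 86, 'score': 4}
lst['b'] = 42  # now {'age': 86, 'score': 4, 'b': 42}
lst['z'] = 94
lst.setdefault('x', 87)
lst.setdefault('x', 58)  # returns 87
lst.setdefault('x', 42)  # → 87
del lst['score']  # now {'age': 86, 'b': 42, 'z': 94, 'x': 87}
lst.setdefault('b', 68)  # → 42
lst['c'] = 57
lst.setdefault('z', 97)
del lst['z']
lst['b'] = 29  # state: {'age': 86, 'b': 29, 'x': 87, 'c': 57}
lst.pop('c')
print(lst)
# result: {'age': 86, 'b': 29, 'x': 87}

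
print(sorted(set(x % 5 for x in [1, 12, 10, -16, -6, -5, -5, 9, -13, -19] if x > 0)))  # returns [0, 1, 2, 4]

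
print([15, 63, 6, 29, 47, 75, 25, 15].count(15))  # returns 2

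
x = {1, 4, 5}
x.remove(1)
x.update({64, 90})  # {4, 5, 64, 90}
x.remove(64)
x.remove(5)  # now {4, 90}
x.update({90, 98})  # {4, 90, 98}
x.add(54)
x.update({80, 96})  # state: {4, 54, 80, 90, 96, 98}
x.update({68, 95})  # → {4, 54, 68, 80, 90, 95, 96, 98}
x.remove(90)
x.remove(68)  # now {4, 54, 80, 95, 96, 98}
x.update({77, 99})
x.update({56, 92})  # {4, 54, 56, 77, 80, 92, 95, 96, 98, 99}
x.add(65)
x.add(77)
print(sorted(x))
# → [4, 54, 56, 65, 77, 80, 92, 95, 96, 98, 99]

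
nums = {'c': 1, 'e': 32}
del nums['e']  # {'c': 1}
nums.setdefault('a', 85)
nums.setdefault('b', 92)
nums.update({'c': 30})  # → {'c': 30, 'a': 85, 'b': 92}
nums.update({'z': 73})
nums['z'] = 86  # {'c': 30, 'a': 85, 'b': 92, 'z': 86}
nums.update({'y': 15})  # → {'c': 30, 'a': 85, 'b': 92, 'z': 86, 'y': 15}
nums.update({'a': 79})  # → {'c': 30, 'a': 79, 'b': 92, 'z': 86, 'y': 15}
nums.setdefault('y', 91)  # 15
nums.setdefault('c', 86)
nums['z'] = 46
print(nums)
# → {'c': 30, 'a': 79, 'b': 92, 'z': 46, 'y': 15}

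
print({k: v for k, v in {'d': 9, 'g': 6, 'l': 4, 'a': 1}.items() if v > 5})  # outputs {'d': 9, 'g': 6}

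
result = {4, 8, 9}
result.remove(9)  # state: {4, 8}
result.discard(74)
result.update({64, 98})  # {4, 8, 64, 98}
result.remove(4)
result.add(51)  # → {8, 51, 64, 98}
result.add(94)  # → {8, 51, 64, 94, 98}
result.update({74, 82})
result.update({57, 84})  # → {8, 51, 57, 64, 74, 82, 84, 94, 98}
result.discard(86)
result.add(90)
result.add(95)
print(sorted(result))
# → [8, 51, 57, 64, 74, 82, 84, 90, 94, 95, 98]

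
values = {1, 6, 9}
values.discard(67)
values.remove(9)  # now {1, 6}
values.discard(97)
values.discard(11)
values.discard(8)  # {1, 6}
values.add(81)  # {1, 6, 81}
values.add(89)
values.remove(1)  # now {6, 81, 89}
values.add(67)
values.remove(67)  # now {6, 81, 89}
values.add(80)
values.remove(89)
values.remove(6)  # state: {80, 81}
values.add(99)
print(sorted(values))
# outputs [80, 81, 99]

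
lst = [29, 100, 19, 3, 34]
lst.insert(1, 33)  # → [29, 33, 100, 19, 3, 34]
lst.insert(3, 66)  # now [29, 33, 100, 66, 19, 3, 34]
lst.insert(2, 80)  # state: [29, 33, 80, 100, 66, 19, 3, 34]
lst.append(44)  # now [29, 33, 80, 100, 66, 19, 3, 34, 44]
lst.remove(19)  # [29, 33, 80, 100, 66, 3, 34, 44]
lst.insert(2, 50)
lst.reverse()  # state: [44, 34, 3, 66, 100, 80, 50, 33, 29]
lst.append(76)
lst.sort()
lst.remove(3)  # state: [29, 33, 34, 44, 50, 66, 76, 80, 100]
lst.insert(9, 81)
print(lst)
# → [29, 33, 34, 44, 50, 66, 76, 80, 100, 81]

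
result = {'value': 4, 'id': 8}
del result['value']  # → {'id': 8}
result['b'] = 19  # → {'id': 8, 'b': 19}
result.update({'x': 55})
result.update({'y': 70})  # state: {'id': 8, 'b': 19, 'x': 55, 'y': 70}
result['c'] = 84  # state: {'id': 8, 'b': 19, 'x': 55, 'y': 70, 'c': 84}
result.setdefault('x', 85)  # 55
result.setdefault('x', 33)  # 55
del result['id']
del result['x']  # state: {'b': 19, 'y': 70, 'c': 84}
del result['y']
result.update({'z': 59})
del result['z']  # {'b': 19, 'c': 84}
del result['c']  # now {'b': 19}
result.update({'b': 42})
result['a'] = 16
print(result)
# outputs {'b': 42, 'a': 16}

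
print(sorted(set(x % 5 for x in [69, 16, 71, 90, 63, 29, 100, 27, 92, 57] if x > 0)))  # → [0, 1, 2, 3, 4]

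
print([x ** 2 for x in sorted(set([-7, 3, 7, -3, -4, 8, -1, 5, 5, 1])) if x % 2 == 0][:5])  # [16, 64]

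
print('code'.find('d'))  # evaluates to 2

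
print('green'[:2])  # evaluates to gr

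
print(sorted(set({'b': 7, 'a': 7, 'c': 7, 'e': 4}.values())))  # [4, 7]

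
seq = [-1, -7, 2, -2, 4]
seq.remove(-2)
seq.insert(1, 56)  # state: [-1, 56, -7, 2, 4]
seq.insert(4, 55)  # [-1, 56, -7, 2, 55, 4]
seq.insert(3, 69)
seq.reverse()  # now [4, 55, 2, 69, -7, 56, -1]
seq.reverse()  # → [-1, 56, -7, 69, 2, 55, 4]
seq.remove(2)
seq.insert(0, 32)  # [32, -1, 56, -7, 69, 55, 4]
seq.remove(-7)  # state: [32, -1, 56, 69, 55, 4]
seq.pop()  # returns 4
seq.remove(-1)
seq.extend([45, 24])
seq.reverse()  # [24, 45, 55, 69, 56, 32]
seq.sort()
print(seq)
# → [24, 32, 45, 55, 56, 69]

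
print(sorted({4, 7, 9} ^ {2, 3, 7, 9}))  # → [2, 3, 4]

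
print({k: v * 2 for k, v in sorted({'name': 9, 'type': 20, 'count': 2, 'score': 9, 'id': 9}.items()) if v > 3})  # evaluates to {'id': 18, 'name': 18, 'score': 18, 'type': 40}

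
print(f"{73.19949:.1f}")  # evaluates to 73.2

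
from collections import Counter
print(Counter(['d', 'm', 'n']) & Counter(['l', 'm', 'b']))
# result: Counter({'m': 1})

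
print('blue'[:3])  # blu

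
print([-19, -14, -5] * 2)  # [-19, -14, -5, -19, -14, -5]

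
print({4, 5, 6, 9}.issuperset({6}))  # True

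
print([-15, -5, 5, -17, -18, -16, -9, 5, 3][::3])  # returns [-15, -17, -9]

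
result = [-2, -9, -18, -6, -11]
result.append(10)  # [-2, -9, -18, -6, -11, 10]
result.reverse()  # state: [10, -11, -6, -18, -9, -2]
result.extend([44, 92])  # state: [10, -11, -6, -18, -9, -2, 44, 92]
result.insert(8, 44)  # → [10, -11, -6, -18, -9, -2, 44, 92, 44]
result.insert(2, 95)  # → [10, -11, 95, -6, -18, -9, -2, 44, 92, 44]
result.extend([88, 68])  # [10, -11, 95, -6, -18, -9, -2, 44, 92, 44, 88, 68]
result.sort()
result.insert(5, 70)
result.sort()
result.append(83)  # [-18, -11, -9, -6, -2, 10, 44, 44, 68, 70, 88, 92, 95, 83]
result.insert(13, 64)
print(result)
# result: [-18, -11, -9, -6, -2, 10, 44, 44, 68, 70, 88, 92, 95, 64, 83]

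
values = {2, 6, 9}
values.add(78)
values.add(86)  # {2, 6, 9, 78, 86}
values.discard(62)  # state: {2, 6, 9, 78, 86}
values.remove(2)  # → {6, 9, 78, 86}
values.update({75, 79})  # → {6, 9, 75, 78, 79, 86}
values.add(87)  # {6, 9, 75, 78, 79, 86, 87}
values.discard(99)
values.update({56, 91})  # {6, 9, 56, 75, 78, 79, 86, 87, 91}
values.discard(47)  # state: {6, 9, 56, 75, 78, 79, 86, 87, 91}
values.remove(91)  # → {6, 9, 56, 75, 78, 79, 86, 87}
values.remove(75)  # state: {6, 9, 56, 78, 79, 86, 87}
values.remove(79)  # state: {6, 9, 56, 78, 86, 87}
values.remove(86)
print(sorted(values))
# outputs [6, 9, 56, 78, 87]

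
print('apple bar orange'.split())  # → ['apple', 'bar', 'orange']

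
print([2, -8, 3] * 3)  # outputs [2, -8, 3, 2, -8, 3, 2, -8, 3]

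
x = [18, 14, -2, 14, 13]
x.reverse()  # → [13, 14, -2, 14, 18]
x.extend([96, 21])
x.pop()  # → 21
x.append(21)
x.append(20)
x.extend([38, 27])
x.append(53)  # [13, 14, -2, 14, 18, 96, 21, 20, 38, 27, 53]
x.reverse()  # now [53, 27, 38, 20, 21, 96, 18, 14, -2, 14, 13]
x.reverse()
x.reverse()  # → [53, 27, 38, 20, 21, 96, 18, 14, -2, 14, 13]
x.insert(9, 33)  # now [53, 27, 38, 20, 21, 96, 18, 14, -2, 33, 14, 13]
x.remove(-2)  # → [53, 27, 38, 20, 21, 96, 18, 14, 33, 14, 13]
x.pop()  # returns 13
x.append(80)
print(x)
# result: [53, 27, 38, 20, 21, 96, 18, 14, 33, 14, 80]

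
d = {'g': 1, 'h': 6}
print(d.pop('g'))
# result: 1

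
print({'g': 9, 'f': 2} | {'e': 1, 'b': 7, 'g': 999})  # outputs {'g': 999, 'f': 2, 'e': 1, 'b': 7}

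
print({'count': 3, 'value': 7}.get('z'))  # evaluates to None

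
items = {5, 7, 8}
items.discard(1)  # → {5, 7, 8}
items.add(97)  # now {5, 7, 8, 97}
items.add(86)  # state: {5, 7, 8, 86, 97}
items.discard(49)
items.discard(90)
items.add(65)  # {5, 7, 8, 65, 86, 97}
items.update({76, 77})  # {5, 7, 8, 65, 76, 77, 86, 97}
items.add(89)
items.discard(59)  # {5, 7, 8, 65, 76, 77, 86, 89, 97}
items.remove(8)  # {5, 7, 65, 76, 77, 86, 89, 97}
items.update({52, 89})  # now {5, 7, 52, 65, 76, 77, 86, 89, 97}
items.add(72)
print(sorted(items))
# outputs [5, 7, 52, 65, 72, 76, 77, 86, 89, 97]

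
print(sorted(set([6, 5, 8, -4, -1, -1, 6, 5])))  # [-4, -1, 5, 6, 8]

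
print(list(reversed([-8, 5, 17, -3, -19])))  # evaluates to [-19, -3, 17, 5, -8]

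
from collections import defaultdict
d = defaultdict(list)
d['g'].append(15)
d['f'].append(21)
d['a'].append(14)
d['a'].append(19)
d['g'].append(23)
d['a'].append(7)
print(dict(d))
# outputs {'g': [15, 23], 'f': [21], 'a': [14, 19, 7]}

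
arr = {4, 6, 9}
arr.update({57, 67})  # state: {4, 6, 9, 57, 67}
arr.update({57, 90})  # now {4, 6, 9, 57, 67, 90}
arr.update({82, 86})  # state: {4, 6, 9, 57, 67, 82, 86, 90}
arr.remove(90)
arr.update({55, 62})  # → {4, 6, 9, 55, 57, 62, 67, 82, 86}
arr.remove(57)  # {4, 6, 9, 55, 62, 67, 82, 86}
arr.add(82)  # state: {4, 6, 9, 55, 62, 67, 82, 86}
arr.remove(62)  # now {4, 6, 9, 55, 67, 82, 86}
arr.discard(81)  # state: {4, 6, 9, 55, 67, 82, 86}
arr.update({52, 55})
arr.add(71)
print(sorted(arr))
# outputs [4, 6, 9, 52, 55, 67, 71, 82, 86]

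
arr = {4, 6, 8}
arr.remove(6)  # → {4, 8}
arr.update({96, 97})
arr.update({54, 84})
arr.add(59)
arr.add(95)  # {4, 8, 54, 59, 84, 95, 96, 97}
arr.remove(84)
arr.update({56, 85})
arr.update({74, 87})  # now {4, 8, 54, 56, 59, 74, 85, 87, 95, 96, 97}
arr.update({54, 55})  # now {4, 8, 54, 55, 56, 59, 74, 85, 87, 95, 96, 97}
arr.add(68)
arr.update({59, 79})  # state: {4, 8, 54, 55, 56, 59, 68, 74, 79, 85, 87, 95, 96, 97}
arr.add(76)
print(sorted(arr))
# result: [4, 8, 54, 55, 56, 59, 68, 74, 76, 79, 85, 87, 95, 96, 97]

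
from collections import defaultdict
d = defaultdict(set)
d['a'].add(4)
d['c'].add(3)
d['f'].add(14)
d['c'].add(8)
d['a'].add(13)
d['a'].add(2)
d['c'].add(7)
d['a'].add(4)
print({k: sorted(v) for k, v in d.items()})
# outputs {'a': [2, 4, 13], 'c': [3, 7, 8], 'f': [14]}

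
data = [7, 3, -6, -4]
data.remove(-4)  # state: [7, 3, -6]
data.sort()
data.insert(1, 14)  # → [-6, 14, 3, 7]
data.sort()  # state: [-6, 3, 7, 14]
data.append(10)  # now [-6, 3, 7, 14, 10]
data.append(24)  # [-6, 3, 7, 14, 10, 24]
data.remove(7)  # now [-6, 3, 14, 10, 24]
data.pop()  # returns 24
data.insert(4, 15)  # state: [-6, 3, 14, 10, 15]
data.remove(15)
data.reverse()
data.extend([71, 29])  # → [10, 14, 3, -6, 71, 29]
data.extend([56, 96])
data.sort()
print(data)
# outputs [-6, 3, 10, 14, 29, 56, 71, 96]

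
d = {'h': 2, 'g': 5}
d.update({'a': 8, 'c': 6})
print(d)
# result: {'h': 2, 'g': 5, 'a': 8, 'c': 6}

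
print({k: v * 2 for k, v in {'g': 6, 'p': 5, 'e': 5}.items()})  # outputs {'g': 12, 'p': 10, 'e': 10}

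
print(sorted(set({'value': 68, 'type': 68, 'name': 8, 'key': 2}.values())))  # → [2, 8, 68]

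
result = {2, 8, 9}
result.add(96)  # {2, 8, 9, 96}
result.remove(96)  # {2, 8, 9}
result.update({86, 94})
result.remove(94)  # {2, 8, 9, 86}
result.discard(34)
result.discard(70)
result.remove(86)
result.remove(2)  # {8, 9}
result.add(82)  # {8, 9, 82}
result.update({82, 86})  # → {8, 9, 82, 86}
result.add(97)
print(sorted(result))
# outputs [8, 9, 82, 86, 97]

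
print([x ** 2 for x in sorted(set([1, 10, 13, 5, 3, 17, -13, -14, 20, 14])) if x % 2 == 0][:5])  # [196, 100, 196, 400]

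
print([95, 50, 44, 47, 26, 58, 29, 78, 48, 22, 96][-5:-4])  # [29]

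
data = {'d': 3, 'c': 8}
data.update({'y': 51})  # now {'d': 3, 'c': 8, 'y': 51}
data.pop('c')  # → 8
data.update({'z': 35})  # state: {'d': 3, 'y': 51, 'z': 35}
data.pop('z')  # 35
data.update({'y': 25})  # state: {'d': 3, 'y': 25}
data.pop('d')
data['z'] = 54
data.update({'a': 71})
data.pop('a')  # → 71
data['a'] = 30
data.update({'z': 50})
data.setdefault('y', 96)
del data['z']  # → {'y': 25, 'a': 30}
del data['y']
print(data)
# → {'a': 30}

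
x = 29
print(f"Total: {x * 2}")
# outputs Total: 58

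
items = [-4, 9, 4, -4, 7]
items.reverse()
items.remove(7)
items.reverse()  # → [-4, 9, 4, -4]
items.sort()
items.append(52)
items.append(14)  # [-4, -4, 4, 9, 52, 14]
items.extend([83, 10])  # [-4, -4, 4, 9, 52, 14, 83, 10]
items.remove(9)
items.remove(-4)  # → [-4, 4, 52, 14, 83, 10]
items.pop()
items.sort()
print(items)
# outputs [-4, 4, 14, 52, 83]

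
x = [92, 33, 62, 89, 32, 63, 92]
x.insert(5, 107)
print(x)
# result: [92, 33, 62, 89, 32, 107, 63, 92]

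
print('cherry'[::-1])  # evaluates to yrrehc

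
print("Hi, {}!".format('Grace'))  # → Hi, Grace!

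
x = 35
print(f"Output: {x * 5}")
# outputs Output: 175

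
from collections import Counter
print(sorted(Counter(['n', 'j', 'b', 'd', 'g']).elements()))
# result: ['b', 'd', 'g', 'j', 'n']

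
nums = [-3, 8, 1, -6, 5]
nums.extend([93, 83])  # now [-3, 8, 1, -6, 5, 93, 83]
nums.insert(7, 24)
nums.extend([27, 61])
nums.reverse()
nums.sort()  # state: [-6, -3, 1, 5, 8, 24, 27, 61, 83, 93]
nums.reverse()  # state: [93, 83, 61, 27, 24, 8, 5, 1, -3, -6]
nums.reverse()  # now [-6, -3, 1, 5, 8, 24, 27, 61, 83, 93]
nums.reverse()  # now [93, 83, 61, 27, 24, 8, 5, 1, -3, -6]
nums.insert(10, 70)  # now [93, 83, 61, 27, 24, 8, 5, 1, -3, -6, 70]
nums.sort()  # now [-6, -3, 1, 5, 8, 24, 27, 61, 70, 83, 93]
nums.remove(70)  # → [-6, -3, 1, 5, 8, 24, 27, 61, 83, 93]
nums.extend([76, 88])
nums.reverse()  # [88, 76, 93, 83, 61, 27, 24, 8, 5, 1, -3, -6]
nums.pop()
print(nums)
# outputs [88, 76, 93, 83, 61, 27, 24, 8, 5, 1, -3]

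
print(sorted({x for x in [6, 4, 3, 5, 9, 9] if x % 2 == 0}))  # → [4, 6]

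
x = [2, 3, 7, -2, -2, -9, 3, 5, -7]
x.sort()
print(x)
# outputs [-9, -7, -2, -2, 2, 3, 3, 5, 7]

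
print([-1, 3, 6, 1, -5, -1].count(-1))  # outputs 2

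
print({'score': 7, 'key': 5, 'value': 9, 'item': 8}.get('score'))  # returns 7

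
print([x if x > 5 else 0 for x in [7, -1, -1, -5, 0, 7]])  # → [7, 0, 0, 0, 0, 7]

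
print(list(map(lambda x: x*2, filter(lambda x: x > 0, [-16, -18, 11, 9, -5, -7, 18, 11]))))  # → [22, 18, 36, 22]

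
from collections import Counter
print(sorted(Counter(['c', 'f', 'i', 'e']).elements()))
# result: ['c', 'e', 'f', 'i']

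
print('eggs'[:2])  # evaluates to eg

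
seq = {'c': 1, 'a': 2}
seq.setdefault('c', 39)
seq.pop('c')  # 1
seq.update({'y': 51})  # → {'a': 2, 'y': 51}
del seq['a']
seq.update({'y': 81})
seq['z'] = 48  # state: {'y': 81, 'z': 48}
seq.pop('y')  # 81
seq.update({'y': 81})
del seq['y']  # {'z': 48}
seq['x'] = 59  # {'z': 48, 'x': 59}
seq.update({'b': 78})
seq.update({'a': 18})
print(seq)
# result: {'z': 48, 'x': 59, 'b': 78, 'a': 18}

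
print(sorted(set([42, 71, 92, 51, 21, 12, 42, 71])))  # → [12, 21, 42, 51, 71, 92]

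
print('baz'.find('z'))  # 2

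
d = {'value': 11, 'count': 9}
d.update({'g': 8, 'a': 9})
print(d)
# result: {'value': 11, 'count': 9, 'g': 8, 'a': 9}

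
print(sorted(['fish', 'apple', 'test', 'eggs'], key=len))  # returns ['fish', 'test', 'eggs', 'apple']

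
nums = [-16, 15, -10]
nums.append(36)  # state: [-16, 15, -10, 36]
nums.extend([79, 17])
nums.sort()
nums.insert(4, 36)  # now [-16, -10, 15, 17, 36, 36, 79]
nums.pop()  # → 79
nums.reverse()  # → [36, 36, 17, 15, -10, -16]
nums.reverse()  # [-16, -10, 15, 17, 36, 36]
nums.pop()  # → 36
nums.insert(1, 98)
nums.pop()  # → 36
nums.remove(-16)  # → [98, -10, 15, 17]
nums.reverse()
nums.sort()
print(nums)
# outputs [-10, 15, 17, 98]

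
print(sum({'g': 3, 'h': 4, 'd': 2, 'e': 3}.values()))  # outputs 12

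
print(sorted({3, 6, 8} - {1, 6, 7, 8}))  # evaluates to [3]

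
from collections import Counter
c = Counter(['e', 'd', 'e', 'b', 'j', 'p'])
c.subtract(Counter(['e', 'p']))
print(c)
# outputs Counter({'e': 1, 'd': 1, 'b': 1, 'j': 1, 'p': 0})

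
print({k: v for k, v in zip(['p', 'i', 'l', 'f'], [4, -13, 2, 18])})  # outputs {'p': 4, 'i': -13, 'l': 2, 'f': 18}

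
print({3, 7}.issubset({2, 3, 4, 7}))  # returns True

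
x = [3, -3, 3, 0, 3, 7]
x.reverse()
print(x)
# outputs [7, 3, 0, 3, -3, 3]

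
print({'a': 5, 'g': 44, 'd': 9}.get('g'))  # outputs 44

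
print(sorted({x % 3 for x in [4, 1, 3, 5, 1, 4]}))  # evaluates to [0, 1, 2]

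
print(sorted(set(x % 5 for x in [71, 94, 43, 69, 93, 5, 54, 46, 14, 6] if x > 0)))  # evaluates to [0, 1, 3, 4]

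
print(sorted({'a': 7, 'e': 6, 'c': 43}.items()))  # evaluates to [('a', 7), ('c', 43), ('e', 6)]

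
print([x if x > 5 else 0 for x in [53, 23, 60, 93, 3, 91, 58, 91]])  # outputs [53, 23, 60, 93, 0, 91, 58, 91]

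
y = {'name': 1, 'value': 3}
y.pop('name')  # 1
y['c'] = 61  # {'value': 3, 'c': 61}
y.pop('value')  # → 3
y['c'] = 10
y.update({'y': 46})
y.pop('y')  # 46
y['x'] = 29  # {'c': 10, 'x': 29}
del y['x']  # {'c': 10}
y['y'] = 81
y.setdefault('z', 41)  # 41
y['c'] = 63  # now {'c': 63, 'y': 81, 'z': 41}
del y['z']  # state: {'c': 63, 'y': 81}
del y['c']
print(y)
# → {'y': 81}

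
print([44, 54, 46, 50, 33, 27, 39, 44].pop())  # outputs 44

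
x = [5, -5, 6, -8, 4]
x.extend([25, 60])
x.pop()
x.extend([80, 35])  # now [5, -5, 6, -8, 4, 25, 80, 35]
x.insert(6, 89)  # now [5, -5, 6, -8, 4, 25, 89, 80, 35]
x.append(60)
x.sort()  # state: [-8, -5, 4, 5, 6, 25, 35, 60, 80, 89]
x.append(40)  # [-8, -5, 4, 5, 6, 25, 35, 60, 80, 89, 40]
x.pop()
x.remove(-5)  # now [-8, 4, 5, 6, 25, 35, 60, 80, 89]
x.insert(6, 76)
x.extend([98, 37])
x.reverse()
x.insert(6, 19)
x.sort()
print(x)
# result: [-8, 4, 5, 6, 19, 25, 35, 37, 60, 76, 80, 89, 98]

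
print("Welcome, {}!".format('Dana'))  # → Welcome, Dana!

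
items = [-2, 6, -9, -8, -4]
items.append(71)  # [-2, 6, -9, -8, -4, 71]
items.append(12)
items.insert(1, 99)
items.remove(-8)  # [-2, 99, 6, -9, -4, 71, 12]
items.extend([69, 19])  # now [-2, 99, 6, -9, -4, 71, 12, 69, 19]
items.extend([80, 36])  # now [-2, 99, 6, -9, -4, 71, 12, 69, 19, 80, 36]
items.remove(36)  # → [-2, 99, 6, -9, -4, 71, 12, 69, 19, 80]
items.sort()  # [-9, -4, -2, 6, 12, 19, 69, 71, 80, 99]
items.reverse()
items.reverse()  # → [-9, -4, -2, 6, 12, 19, 69, 71, 80, 99]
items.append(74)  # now [-9, -4, -2, 6, 12, 19, 69, 71, 80, 99, 74]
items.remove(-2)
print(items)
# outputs [-9, -4, 6, 12, 19, 69, 71, 80, 99, 74]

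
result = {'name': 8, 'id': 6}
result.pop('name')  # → 8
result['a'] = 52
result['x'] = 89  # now {'id': 6, 'a': 52, 'x': 89}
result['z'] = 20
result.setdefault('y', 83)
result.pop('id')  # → 6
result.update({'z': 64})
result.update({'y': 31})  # {'a': 52, 'x': 89, 'z': 64, 'y': 31}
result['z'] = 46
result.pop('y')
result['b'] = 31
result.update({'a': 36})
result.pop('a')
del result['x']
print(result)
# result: {'z': 46, 'b': 31}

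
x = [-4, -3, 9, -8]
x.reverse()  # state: [-8, 9, -3, -4]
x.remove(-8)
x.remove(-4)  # [9, -3]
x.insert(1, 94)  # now [9, 94, -3]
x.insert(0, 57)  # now [57, 9, 94, -3]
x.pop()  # -3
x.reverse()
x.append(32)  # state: [94, 9, 57, 32]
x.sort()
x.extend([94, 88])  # [9, 32, 57, 94, 94, 88]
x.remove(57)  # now [9, 32, 94, 94, 88]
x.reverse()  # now [88, 94, 94, 32, 9]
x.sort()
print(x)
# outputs [9, 32, 88, 94, 94]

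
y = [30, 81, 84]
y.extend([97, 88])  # [30, 81, 84, 97, 88]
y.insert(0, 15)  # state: [15, 30, 81, 84, 97, 88]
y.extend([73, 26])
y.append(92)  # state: [15, 30, 81, 84, 97, 88, 73, 26, 92]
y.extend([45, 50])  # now [15, 30, 81, 84, 97, 88, 73, 26, 92, 45, 50]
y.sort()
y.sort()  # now [15, 26, 30, 45, 50, 73, 81, 84, 88, 92, 97]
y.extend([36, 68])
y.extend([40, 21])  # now [15, 26, 30, 45, 50, 73, 81, 84, 88, 92, 97, 36, 68, 40, 21]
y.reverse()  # [21, 40, 68, 36, 97, 92, 88, 84, 81, 73, 50, 45, 30, 26, 15]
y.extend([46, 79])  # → [21, 40, 68, 36, 97, 92, 88, 84, 81, 73, 50, 45, 30, 26, 15, 46, 79]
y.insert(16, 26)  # [21, 40, 68, 36, 97, 92, 88, 84, 81, 73, 50, 45, 30, 26, 15, 46, 26, 79]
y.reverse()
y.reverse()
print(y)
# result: [21, 40, 68, 36, 97, 92, 88, 84, 81, 73, 50, 45, 30, 26, 15, 46, 26, 79]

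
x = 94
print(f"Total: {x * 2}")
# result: Total: 188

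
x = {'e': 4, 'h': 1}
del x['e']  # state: {'h': 1}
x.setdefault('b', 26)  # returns 26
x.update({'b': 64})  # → {'h': 1, 'b': 64}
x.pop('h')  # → 1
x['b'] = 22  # {'b': 22}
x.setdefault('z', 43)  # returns 43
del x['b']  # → {'z': 43}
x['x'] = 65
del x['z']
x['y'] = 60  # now {'x': 65, 'y': 60}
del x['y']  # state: {'x': 65}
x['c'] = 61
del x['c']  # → {'x': 65}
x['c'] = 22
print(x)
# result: {'x': 65, 'c': 22}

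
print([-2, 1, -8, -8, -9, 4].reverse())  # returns None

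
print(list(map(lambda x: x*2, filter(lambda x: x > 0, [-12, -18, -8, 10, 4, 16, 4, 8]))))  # [20, 8, 32, 8, 16]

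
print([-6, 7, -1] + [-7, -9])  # [-6, 7, -1, -7, -9]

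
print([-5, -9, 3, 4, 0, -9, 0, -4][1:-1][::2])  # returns [-9, 4, -9]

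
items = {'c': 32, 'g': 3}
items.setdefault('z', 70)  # 70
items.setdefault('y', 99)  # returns 99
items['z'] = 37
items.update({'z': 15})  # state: {'c': 32, 'g': 3, 'z': 15, 'y': 99}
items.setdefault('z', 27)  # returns 15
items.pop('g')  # 3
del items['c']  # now {'z': 15, 'y': 99}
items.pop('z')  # 15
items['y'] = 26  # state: {'y': 26}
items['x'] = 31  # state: {'y': 26, 'x': 31}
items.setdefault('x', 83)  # 31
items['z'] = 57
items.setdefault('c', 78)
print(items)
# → {'y': 26, 'x': 31, 'z': 57, 'c': 78}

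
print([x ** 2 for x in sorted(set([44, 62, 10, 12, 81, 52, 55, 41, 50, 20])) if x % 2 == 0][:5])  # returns [100, 144, 400, 1936, 2500]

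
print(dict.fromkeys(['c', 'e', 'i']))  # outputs {'c': None, 'e': None, 'i': None}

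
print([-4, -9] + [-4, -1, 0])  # [-4, -9, -4, -1, 0]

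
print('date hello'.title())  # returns Date Hello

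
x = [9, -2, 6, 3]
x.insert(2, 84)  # [9, -2, 84, 6, 3]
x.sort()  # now [-2, 3, 6, 9, 84]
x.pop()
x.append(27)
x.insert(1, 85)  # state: [-2, 85, 3, 6, 9, 27]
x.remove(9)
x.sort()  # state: [-2, 3, 6, 27, 85]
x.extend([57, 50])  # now [-2, 3, 6, 27, 85, 57, 50]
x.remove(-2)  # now [3, 6, 27, 85, 57, 50]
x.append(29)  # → [3, 6, 27, 85, 57, 50, 29]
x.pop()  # 29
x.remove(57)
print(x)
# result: [3, 6, 27, 85, 50]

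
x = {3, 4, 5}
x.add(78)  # {3, 4, 5, 78}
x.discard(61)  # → {3, 4, 5, 78}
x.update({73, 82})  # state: {3, 4, 5, 73, 78, 82}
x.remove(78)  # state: {3, 4, 5, 73, 82}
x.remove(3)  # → {4, 5, 73, 82}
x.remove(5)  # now {4, 73, 82}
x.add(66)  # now {4, 66, 73, 82}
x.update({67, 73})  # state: {4, 66, 67, 73, 82}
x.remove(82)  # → {4, 66, 67, 73}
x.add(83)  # {4, 66, 67, 73, 83}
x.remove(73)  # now {4, 66, 67, 83}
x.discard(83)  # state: {4, 66, 67}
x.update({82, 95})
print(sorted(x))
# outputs [4, 66, 67, 82, 95]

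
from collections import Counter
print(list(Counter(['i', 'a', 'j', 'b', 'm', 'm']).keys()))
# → ['i', 'a', 'j', 'b', 'm']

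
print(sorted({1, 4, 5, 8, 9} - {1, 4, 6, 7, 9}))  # [5, 8]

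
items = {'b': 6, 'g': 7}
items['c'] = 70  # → {'b': 6, 'g': 7, 'c': 70}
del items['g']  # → {'b': 6, 'c': 70}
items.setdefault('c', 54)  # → 70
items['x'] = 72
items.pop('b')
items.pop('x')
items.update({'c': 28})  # {'c': 28}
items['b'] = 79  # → {'c': 28, 'b': 79}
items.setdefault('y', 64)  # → 64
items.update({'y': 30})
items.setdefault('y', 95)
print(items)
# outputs {'c': 28, 'b': 79, 'y': 30}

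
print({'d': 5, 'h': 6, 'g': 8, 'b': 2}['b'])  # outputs 2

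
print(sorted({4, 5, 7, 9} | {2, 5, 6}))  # [2, 4, 5, 6, 7, 9]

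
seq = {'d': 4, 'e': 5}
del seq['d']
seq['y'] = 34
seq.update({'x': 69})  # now {'e': 5, 'y': 34, 'x': 69}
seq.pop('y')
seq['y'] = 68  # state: {'e': 5, 'x': 69, 'y': 68}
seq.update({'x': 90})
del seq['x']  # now {'e': 5, 'y': 68}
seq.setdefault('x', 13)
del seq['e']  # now {'y': 68, 'x': 13}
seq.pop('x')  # 13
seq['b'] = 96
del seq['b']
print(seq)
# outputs {'y': 68}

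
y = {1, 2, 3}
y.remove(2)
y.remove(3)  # {1}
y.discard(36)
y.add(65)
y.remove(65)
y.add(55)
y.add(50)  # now {1, 50, 55}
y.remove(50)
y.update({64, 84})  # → {1, 55, 64, 84}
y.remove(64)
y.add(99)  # {1, 55, 84, 99}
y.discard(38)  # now {1, 55, 84, 99}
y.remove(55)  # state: {1, 84, 99}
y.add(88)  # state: {1, 84, 88, 99}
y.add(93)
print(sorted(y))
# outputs [1, 84, 88, 93, 99]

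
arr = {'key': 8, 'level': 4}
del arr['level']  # {'key': 8}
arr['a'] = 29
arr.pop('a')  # 29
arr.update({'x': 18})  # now {'key': 8, 'x': 18}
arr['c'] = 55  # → {'key': 8, 'x': 18, 'c': 55}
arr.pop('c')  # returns 55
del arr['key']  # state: {'x': 18}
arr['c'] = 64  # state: {'x': 18, 'c': 64}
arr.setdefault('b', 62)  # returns 62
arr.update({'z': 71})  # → {'x': 18, 'c': 64, 'b': 62, 'z': 71}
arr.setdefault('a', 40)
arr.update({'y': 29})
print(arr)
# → {'x': 18, 'c': 64, 'b': 62, 'z': 71, 'a': 40, 'y': 29}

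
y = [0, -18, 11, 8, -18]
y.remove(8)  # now [0, -18, 11, -18]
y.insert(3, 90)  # [0, -18, 11, 90, -18]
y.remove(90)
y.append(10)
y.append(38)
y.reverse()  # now [38, 10, -18, 11, -18, 0]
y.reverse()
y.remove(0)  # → [-18, 11, -18, 10, 38]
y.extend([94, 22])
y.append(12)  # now [-18, 11, -18, 10, 38, 94, 22, 12]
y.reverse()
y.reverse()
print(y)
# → [-18, 11, -18, 10, 38, 94, 22, 12]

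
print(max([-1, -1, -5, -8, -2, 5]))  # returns 5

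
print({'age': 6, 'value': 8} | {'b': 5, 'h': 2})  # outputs {'age': 6, 'value': 8, 'b': 5, 'h': 2}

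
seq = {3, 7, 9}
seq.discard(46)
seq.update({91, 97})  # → {3, 7, 9, 91, 97}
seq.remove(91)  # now {3, 7, 9, 97}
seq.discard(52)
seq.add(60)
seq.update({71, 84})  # {3, 7, 9, 60, 71, 84, 97}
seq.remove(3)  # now {7, 9, 60, 71, 84, 97}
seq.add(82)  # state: {7, 9, 60, 71, 82, 84, 97}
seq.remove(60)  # {7, 9, 71, 82, 84, 97}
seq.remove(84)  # {7, 9, 71, 82, 97}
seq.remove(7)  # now {9, 71, 82, 97}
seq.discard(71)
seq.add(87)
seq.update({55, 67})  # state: {9, 55, 67, 82, 87, 97}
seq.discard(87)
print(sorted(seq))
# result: [9, 55, 67, 82, 97]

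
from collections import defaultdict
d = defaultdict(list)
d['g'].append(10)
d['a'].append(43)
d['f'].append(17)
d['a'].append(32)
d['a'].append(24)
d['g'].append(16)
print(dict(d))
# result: {'g': [10, 16], 'a': [43, 32, 24], 'f': [17]}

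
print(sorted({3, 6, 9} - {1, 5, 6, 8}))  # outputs [3, 9]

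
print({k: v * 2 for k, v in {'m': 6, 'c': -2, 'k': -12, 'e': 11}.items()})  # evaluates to {'m': 12, 'c': -4, 'k': -24, 'e': 22}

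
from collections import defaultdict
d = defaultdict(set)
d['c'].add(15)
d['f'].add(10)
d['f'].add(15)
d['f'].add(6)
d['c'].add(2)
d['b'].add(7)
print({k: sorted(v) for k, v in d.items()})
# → {'c': [2, 15], 'f': [6, 10, 15], 'b': [7]}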